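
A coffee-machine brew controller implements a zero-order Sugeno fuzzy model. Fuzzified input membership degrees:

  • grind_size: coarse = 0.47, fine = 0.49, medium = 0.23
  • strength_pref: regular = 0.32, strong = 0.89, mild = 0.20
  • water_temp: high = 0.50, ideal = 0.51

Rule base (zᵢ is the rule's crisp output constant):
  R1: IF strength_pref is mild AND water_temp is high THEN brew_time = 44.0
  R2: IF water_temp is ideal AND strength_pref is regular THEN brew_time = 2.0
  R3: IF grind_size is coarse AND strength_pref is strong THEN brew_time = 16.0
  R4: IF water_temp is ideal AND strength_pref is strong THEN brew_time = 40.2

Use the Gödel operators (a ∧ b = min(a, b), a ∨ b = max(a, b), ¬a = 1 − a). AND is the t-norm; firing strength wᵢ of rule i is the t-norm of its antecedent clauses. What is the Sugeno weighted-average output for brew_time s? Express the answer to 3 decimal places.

24.975

R1 (z=44.0): mild=0.20, high=0.50; AND[min(a, b)] → w = 0.20
R2 (z=2.0): ideal=0.51, regular=0.32; AND[min(a, b)] → w = 0.32
R3 (z=16.0): coarse=0.47, strong=0.89; AND[min(a, b)] → w = 0.47
R4 (z=40.2): ideal=0.51, strong=0.89; AND[min(a, b)] → w = 0.51
Weighted average = (0.20·44.0 + 0.32·2.0 + 0.47·16.0 + 0.51·40.2) / (0.20 + 0.32 + 0.47 + 0.51)
  = 37.4620 / 1.5000 = 24.975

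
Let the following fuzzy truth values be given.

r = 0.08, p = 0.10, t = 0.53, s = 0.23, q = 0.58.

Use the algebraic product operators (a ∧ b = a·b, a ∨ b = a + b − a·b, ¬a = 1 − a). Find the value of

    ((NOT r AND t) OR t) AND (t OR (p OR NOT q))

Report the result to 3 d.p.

NOT r = 1 − 0.0800 = 0.9200
NOT r AND t = a·b on (0.9200, 0.5300) = 0.4876
(NOT r AND t) OR t = a + b − a·b on (0.4876, 0.5300) = 0.7592
NOT q = 1 − 0.5800 = 0.4200
p OR NOT q = a + b − a·b on (0.1000, 0.4200) = 0.4780
t OR (p OR NOT q) = a + b − a·b on (0.5300, 0.4780) = 0.7547
((NOT r AND t) OR t) AND (t OR (p OR NOT q)) = a·b on (0.7592, 0.7547) = 0.5729

0.573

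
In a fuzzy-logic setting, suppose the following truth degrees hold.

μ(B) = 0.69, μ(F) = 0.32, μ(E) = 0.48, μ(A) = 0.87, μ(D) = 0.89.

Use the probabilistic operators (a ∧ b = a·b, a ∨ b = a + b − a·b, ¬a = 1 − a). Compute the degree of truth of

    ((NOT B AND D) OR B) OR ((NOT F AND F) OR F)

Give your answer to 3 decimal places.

0.881

NOT B = 1 − 0.6900 = 0.3100
NOT B AND D = a·b on (0.3100, 0.8900) = 0.2759
(NOT B AND D) OR B = a + b − a·b on (0.2759, 0.6900) = 0.7755
NOT F = 1 − 0.3200 = 0.6800
NOT F AND F = a·b on (0.6800, 0.3200) = 0.2176
(NOT F AND F) OR F = a + b − a·b on (0.2176, 0.3200) = 0.4680
((NOT B AND D) OR B) OR ((NOT F AND F) OR F) = a + b − a·b on (0.7755, 0.4680) = 0.8806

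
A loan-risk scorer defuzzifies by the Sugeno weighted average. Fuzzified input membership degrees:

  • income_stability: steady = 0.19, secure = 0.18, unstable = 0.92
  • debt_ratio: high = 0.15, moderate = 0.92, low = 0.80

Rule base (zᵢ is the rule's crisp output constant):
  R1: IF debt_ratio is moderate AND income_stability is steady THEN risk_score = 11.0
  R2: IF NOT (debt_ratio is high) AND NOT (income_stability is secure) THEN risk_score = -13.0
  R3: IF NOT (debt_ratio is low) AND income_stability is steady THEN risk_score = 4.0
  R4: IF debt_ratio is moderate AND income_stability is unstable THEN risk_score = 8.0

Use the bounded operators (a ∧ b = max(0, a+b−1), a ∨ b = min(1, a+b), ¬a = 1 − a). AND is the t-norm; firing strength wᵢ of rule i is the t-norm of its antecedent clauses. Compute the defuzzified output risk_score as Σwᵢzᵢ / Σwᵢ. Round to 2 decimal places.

-0.48

R1 (z=11.0): moderate=0.92, steady=0.19; AND[max(0, a+b−1)] → w = 0.11
R2 (z=-13.0): ¬high=1−0.15=0.85, ¬secure=1−0.18=0.82; AND[max(0, a+b−1)] → w = 0.67
R3 (z=4.0): ¬low=1−0.80=0.20, steady=0.19; AND[max(0, a+b−1)] → w = 0.00
R4 (z=8.0): moderate=0.92, unstable=0.92; AND[max(0, a+b−1)] → w = 0.84
Weighted average = (0.11·11.0 + 0.67·-13.0 + 0.00·4.0 + 0.84·8.0) / (0.11 + 0.67 + 0.00 + 0.84)
  = -0.7800 / 1.6200 = -0.48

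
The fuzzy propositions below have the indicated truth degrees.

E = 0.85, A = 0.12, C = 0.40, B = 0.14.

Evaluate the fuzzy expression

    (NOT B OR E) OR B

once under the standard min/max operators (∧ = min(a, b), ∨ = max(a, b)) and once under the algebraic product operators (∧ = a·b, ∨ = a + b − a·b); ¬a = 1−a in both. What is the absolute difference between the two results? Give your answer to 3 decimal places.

Under standard min/max:
  NOT B = 1 − 0.14 = 0.86
  NOT B OR E = max(a, b) on (0.86, 0.85) = 0.86
  (NOT B OR E) OR B = max(a, b) on (0.86, 0.14) = 0.86
  → value = 0.8600
Under algebraic product:
  NOT B = 1 − 0.1400 = 0.8600
  NOT B OR E = a + b − a·b on (0.8600, 0.8500) = 0.9790
  (NOT B OR E) OR B = a + b − a·b on (0.9790, 0.1400) = 0.9819
  → value = 0.9819
|0.8600 − 0.9819| = 0.122

0.122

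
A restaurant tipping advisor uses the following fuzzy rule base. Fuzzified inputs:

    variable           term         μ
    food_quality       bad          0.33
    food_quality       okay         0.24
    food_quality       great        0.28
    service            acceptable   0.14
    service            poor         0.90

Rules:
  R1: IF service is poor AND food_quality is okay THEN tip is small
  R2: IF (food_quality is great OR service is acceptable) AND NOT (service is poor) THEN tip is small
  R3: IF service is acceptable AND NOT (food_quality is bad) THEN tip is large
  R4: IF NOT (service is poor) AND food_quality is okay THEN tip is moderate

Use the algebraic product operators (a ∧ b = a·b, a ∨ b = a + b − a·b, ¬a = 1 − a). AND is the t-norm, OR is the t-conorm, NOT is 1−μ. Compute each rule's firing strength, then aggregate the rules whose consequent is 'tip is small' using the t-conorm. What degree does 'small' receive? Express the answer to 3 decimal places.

R1: poor=0.90, okay=0.24; AND[a·b] → w = 0.2160
R2: (great=0.28 OR acceptable=0.14) = 0.3808; AND[a·b] with ¬poor=1−0.90=0.10 → w = 0.0381
R3: acceptable=0.14, ¬bad=1−0.33=0.67; AND[a·b] → w = 0.0938
R4: ¬poor=1−0.90=0.10, okay=0.24; AND[a·b] → w = 0.0240
Rules with consequent 'small': {R1, R2} → strengths 0.2160, 0.0381
Aggregate via t-conorm [a + b − a·b]: 0.2459

0.246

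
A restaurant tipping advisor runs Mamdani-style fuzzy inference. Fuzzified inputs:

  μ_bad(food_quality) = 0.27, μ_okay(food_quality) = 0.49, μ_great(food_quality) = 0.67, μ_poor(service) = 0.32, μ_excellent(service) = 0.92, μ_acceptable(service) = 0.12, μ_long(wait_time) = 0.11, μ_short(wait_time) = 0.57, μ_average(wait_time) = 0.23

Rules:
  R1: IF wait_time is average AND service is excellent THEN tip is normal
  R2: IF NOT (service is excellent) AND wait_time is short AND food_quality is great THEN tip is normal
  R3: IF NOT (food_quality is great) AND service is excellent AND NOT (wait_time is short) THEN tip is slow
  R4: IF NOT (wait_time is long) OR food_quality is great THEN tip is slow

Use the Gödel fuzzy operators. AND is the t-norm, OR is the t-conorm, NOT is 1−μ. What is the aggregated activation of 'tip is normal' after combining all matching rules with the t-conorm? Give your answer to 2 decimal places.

R1: average=0.23, excellent=0.92; AND[min(a, b)] → w = 0.23
R2: ¬excellent=1−0.92=0.08, short=0.57, great=0.67; AND[min(a, b)] → w = 0.08
R3: ¬great=1−0.67=0.33, excellent=0.92, ¬short=1−0.57=0.43; AND[min(a, b)] → w = 0.33
R4: ¬long=1−0.11=0.89, great=0.67; OR[max(a, b)] → w = 0.89
Rules with consequent 'normal': {R1, R2} → strengths 0.23, 0.08
Aggregate via t-conorm [max(a, b)]: 0.23

0.23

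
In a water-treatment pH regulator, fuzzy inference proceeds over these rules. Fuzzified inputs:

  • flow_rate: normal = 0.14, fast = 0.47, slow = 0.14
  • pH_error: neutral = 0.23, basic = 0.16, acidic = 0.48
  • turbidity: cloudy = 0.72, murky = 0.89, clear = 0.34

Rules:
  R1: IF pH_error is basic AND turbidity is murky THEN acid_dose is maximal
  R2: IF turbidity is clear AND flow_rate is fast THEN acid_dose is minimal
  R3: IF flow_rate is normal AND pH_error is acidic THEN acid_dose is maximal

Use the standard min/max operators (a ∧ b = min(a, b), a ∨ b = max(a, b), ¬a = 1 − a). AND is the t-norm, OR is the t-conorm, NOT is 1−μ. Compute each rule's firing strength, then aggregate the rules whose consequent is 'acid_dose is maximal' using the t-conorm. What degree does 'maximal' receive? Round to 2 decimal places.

R1: basic=0.16, murky=0.89; AND[min(a, b)] → w = 0.16
R2: clear=0.34, fast=0.47; AND[min(a, b)] → w = 0.34
R3: normal=0.14, acidic=0.48; AND[min(a, b)] → w = 0.14
Rules with consequent 'maximal': {R1, R3} → strengths 0.16, 0.14
Aggregate via t-conorm [max(a, b)]: 0.16

0.16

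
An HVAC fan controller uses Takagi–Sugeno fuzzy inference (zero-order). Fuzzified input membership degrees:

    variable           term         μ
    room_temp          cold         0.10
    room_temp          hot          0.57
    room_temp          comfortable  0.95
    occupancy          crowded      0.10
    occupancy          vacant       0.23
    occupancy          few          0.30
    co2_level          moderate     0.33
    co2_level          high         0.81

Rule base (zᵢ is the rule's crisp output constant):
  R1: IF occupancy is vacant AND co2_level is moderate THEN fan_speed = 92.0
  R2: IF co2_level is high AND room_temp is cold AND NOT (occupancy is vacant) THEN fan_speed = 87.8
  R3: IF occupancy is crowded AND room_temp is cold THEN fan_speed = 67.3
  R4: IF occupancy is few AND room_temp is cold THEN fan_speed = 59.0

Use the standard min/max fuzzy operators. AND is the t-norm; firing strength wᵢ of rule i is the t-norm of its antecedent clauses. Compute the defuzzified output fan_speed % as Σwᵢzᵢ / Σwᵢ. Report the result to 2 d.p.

R1 (z=92.0): vacant=0.23, moderate=0.33; AND[min(a, b)] → w = 0.23
R2 (z=87.8): high=0.81, cold=0.10, ¬vacant=1−0.23=0.77; AND[min(a, b)] → w = 0.10
R3 (z=67.3): crowded=0.10, cold=0.10; AND[min(a, b)] → w = 0.10
R4 (z=59.0): few=0.30, cold=0.10; AND[min(a, b)] → w = 0.10
Weighted average = (0.23·92.0 + 0.10·87.8 + 0.10·67.3 + 0.10·59.0) / (0.23 + 0.10 + 0.10 + 0.10)
  = 42.5700 / 0.5300 = 80.32

80.32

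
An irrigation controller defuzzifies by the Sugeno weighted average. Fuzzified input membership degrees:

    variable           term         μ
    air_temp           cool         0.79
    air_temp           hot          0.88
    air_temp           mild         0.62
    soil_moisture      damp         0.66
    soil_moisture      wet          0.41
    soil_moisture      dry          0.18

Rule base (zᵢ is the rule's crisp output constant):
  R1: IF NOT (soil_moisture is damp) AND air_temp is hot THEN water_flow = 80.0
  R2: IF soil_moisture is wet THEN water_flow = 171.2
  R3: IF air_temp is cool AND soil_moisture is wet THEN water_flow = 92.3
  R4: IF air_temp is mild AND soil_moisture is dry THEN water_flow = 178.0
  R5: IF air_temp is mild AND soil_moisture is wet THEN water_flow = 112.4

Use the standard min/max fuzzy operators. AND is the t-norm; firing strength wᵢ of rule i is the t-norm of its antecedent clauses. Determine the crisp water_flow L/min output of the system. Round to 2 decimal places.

121.92

R1 (z=80.0): ¬damp=1−0.66=0.34, hot=0.88; AND[min(a, b)] → w = 0.34
R2 (z=171.2): wet=0.41 → w = 0.41
R3 (z=92.3): cool=0.79, wet=0.41; AND[min(a, b)] → w = 0.41
R4 (z=178.0): mild=0.62, dry=0.18; AND[min(a, b)] → w = 0.18
R5 (z=112.4): mild=0.62, wet=0.41; AND[min(a, b)] → w = 0.41
Weighted average = (0.34·80.0 + 0.41·171.2 + 0.41·92.3 + 0.18·178.0 + 0.41·112.4) / (0.34 + 0.41 + 0.41 + 0.18 + 0.41)
  = 213.3590 / 1.7500 = 121.92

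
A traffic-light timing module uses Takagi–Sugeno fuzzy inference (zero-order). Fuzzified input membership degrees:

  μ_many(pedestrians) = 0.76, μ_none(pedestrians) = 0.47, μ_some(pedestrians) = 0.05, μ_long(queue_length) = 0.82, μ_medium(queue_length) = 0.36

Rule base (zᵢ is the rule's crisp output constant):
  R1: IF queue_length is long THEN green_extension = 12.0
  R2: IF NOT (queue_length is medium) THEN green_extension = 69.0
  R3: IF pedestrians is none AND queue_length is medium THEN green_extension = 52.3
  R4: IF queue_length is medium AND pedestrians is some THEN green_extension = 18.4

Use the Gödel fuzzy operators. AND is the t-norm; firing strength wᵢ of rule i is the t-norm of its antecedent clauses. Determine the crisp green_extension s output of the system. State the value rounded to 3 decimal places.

R1 (z=12.0): long=0.82 → w = 0.82
R2 (z=69.0): ¬medium=1−0.36=0.64 → w = 0.64
R3 (z=52.3): none=0.47, medium=0.36; AND[min(a, b)] → w = 0.36
R4 (z=18.4): medium=0.36, some=0.05; AND[min(a, b)] → w = 0.05
Weighted average = (0.82·12.0 + 0.64·69.0 + 0.36·52.3 + 0.05·18.4) / (0.82 + 0.64 + 0.36 + 0.05)
  = 73.7480 / 1.8700 = 39.437

39.437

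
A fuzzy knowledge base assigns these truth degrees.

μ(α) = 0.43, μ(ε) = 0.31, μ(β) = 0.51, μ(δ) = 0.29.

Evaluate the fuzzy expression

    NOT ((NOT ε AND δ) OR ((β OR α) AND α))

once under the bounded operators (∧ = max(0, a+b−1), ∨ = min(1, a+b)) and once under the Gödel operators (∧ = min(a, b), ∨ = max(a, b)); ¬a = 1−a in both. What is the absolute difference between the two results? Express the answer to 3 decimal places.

Under bounded:
  NOT ε = 1 − 0.31 = 0.69
  NOT ε AND δ = max(0, a+b−1) on (0.69, 0.29) = 0.00
  β OR α = min(1, a+b) on (0.51, 0.43) = 0.94
  (β OR α) AND α = max(0, a+b−1) on (0.94, 0.43) = 0.37
  (NOT ε AND δ) OR ((β OR α) AND α) = min(1, a+b) on (0.00, 0.37) = 0.37
  NOT ((NOT ε AND δ) OR ((β OR α) AND α)) = 1 − 0.37 = 0.63
  → value = 0.6300
Under Gödel:
  NOT ε = 1 − 0.31 = 0.69
  NOT ε AND δ = min(a, b) on (0.69, 0.29) = 0.29
  β OR α = max(a, b) on (0.51, 0.43) = 0.51
  (β OR α) AND α = min(a, b) on (0.51, 0.43) = 0.43
  (NOT ε AND δ) OR ((β OR α) AND α) = max(a, b) on (0.29, 0.43) = 0.43
  NOT ((NOT ε AND δ) OR ((β OR α) AND α)) = 1 − 0.43 = 0.57
  → value = 0.5700
|0.6300 − 0.5700| = 0.060

0.060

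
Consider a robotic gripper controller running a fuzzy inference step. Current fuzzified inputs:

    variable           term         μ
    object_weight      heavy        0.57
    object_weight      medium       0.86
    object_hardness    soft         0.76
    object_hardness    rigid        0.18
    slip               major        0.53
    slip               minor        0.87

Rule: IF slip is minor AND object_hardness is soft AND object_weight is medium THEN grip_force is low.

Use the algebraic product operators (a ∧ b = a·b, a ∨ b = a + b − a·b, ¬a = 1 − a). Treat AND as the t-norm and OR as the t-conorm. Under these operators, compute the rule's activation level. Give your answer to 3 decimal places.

firing strength: minor=0.87, soft=0.76, medium=0.86; AND[a·b] → w = 0.5686

0.569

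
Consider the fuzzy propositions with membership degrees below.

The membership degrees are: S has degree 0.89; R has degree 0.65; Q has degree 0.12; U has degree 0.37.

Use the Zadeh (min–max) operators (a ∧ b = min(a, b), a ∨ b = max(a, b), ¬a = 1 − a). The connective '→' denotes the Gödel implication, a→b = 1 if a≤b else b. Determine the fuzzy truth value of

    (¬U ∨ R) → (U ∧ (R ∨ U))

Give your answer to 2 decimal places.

¬U = 1 − 0.37 = 0.63
¬U ∨ R = max(a, b) on (0.63, 0.65) = 0.65
R ∨ U = max(a, b) on (0.65, 0.37) = 0.65
U ∧ (R ∨ U) = min(a, b) on (0.37, 0.65) = 0.37
(¬U ∨ R) → (U ∧ (R ∨ U))  [Gödel: 1 if a≤b else b] with a=0.65, b=0.37 → 0.37

0.37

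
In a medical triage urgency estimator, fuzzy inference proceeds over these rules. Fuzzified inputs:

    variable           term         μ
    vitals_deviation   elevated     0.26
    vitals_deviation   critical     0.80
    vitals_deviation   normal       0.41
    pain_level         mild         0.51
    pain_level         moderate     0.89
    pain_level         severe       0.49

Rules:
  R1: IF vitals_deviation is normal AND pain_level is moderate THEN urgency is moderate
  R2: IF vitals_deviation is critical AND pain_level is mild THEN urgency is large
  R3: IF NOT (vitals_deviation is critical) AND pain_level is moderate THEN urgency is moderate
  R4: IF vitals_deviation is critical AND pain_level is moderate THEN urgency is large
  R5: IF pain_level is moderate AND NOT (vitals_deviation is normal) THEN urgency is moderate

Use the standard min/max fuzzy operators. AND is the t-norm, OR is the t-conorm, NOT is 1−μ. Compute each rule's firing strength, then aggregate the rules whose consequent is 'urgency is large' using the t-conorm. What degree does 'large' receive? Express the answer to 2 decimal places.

R1: normal=0.41, moderate=0.89; AND[min(a, b)] → w = 0.41
R2: critical=0.80, mild=0.51; AND[min(a, b)] → w = 0.51
R3: ¬critical=1−0.80=0.20, moderate=0.89; AND[min(a, b)] → w = 0.20
R4: critical=0.80, moderate=0.89; AND[min(a, b)] → w = 0.80
R5: moderate=0.89, ¬normal=1−0.41=0.59; AND[min(a, b)] → w = 0.59
Rules with consequent 'large': {R2, R4} → strengths 0.51, 0.80
Aggregate via t-conorm [max(a, b)]: 0.80

0.80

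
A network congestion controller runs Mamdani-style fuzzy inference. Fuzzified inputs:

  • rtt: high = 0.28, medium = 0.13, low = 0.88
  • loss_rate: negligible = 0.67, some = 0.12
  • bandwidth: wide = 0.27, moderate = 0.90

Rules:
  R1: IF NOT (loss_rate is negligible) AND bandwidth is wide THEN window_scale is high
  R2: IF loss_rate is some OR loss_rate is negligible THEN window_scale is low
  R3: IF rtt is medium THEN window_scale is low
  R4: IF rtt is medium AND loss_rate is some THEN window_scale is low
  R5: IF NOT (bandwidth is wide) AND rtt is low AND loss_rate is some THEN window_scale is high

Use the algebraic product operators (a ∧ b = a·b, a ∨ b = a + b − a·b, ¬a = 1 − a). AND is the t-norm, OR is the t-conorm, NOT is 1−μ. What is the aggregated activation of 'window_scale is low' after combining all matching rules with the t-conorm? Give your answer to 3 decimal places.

R1: ¬negligible=1−0.67=0.33, wide=0.27; AND[a·b] → w = 0.0891
R2: some=0.12, negligible=0.67; OR[a + b − a·b] → w = 0.7096
R3: medium=0.13 → w = 0.1300
R4: medium=0.13, some=0.12; AND[a·b] → w = 0.0156
R5: ¬wide=1−0.27=0.73, low=0.88, some=0.12; AND[a·b] → w = 0.0771
Rules with consequent 'low': {R2, R3, R4} → strengths 0.7096, 0.1300, 0.0156
Aggregate via t-conorm [a + b − a·b]: 0.7513

0.751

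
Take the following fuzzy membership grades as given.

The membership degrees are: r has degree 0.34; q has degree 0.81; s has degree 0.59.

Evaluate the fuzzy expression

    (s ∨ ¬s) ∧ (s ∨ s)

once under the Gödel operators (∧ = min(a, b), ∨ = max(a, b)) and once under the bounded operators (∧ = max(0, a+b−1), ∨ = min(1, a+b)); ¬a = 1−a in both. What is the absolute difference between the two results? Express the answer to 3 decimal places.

Under Gödel:
  ¬s = 1 − 0.59 = 0.41
  s ∨ ¬s = max(a, b) on (0.59, 0.41) = 0.59
  s ∨ s = max(a, b) on (0.59, 0.59) = 0.59
  (s ∨ ¬s) ∧ (s ∨ s) = min(a, b) on (0.59, 0.59) = 0.59
  → value = 0.5900
Under bounded:
  ¬s = 1 − 0.59 = 0.41
  s ∨ ¬s = min(1, a+b) on (0.59, 0.41) = 1.00
  s ∨ s = min(1, a+b) on (0.59, 0.59) = 1.00
  (s ∨ ¬s) ∧ (s ∨ s) = max(0, a+b−1) on (1.00, 1.00) = 1.00
  → value = 1.0000
|0.5900 − 1.0000| = 0.410

0.410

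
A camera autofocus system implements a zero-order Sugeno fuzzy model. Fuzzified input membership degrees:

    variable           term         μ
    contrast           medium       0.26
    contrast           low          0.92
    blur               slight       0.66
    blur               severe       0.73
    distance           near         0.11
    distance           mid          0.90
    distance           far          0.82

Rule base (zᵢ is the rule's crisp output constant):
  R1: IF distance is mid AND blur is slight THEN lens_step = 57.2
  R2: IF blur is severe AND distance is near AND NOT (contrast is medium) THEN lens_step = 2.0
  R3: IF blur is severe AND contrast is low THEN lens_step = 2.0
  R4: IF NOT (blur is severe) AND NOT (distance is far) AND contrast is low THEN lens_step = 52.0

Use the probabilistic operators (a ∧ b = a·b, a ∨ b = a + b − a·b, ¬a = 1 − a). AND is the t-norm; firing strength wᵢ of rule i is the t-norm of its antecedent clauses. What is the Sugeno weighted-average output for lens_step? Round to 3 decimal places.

R1 (z=57.2): mid=0.90, slight=0.66; AND[a·b] → w = 0.5940
R2 (z=2.0): severe=0.73, near=0.11, ¬medium=1−0.26=0.74; AND[a·b] → w = 0.0594
R3 (z=2.0): severe=0.73, low=0.92; AND[a·b] → w = 0.6716
R4 (z=52.0): ¬severe=1−0.73=0.27, ¬far=1−0.82=0.18, low=0.92; AND[a·b] → w = 0.0447
Weighted average = (0.5940·57.2 + 0.0594·2.0 + 0.6716·2.0 + 0.0447·52.0) / (0.5940 + 0.0594 + 0.6716 + 0.0447)
  = 37.7639 / 1.3697 = 27.570

27.570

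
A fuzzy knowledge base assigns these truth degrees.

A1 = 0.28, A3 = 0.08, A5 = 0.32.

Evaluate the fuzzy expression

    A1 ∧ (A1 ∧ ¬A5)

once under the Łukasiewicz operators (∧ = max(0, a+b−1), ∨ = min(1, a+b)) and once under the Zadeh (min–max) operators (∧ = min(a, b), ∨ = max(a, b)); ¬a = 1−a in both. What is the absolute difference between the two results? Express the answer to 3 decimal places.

Under Łukasiewicz:
  ¬A5 = 1 − 0.32 = 0.68
  A1 ∧ ¬A5 = max(0, a+b−1) on (0.28, 0.68) = 0.00
  A1 ∧ (A1 ∧ ¬A5) = max(0, a+b−1) on (0.28, 0.00) = 0.00
  → value = 0.0000
Under Zadeh (min–max):
  ¬A5 = 1 − 0.32 = 0.68
  A1 ∧ ¬A5 = min(a, b) on (0.28, 0.68) = 0.28
  A1 ∧ (A1 ∧ ¬A5) = min(a, b) on (0.28, 0.28) = 0.28
  → value = 0.2800
|0.0000 − 0.2800| = 0.280

0.280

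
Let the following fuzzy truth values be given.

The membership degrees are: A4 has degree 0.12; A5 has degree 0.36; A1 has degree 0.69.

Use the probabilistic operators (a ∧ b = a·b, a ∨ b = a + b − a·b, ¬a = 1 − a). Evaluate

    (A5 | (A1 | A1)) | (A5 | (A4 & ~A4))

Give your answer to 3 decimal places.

A1 | A1 = a + b − a·b on (0.6900, 0.6900) = 0.9039
A5 | (A1 | A1) = a + b − a·b on (0.3600, 0.9039) = 0.9385
~A4 = 1 − 0.1200 = 0.8800
A4 & ~A4 = a·b on (0.1200, 0.8800) = 0.1056
A5 | (A4 & ~A4) = a + b − a·b on (0.3600, 0.1056) = 0.4276
(A5 | (A1 | A1)) | (A5 | (A4 & ~A4)) = a + b − a·b on (0.9385, 0.4276) = 0.9648

0.965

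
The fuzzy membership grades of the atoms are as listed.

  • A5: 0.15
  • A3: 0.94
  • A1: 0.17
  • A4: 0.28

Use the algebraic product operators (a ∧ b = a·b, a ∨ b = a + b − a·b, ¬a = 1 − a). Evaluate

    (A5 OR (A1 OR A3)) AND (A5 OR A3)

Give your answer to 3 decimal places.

0.909

A1 OR A3 = a + b − a·b on (0.1700, 0.9400) = 0.9502
A5 OR (A1 OR A3) = a + b − a·b on (0.1500, 0.9502) = 0.9577
A5 OR A3 = a + b − a·b on (0.1500, 0.9400) = 0.9490
(A5 OR (A1 OR A3)) AND (A5 OR A3) = a·b on (0.9577, 0.9490) = 0.9088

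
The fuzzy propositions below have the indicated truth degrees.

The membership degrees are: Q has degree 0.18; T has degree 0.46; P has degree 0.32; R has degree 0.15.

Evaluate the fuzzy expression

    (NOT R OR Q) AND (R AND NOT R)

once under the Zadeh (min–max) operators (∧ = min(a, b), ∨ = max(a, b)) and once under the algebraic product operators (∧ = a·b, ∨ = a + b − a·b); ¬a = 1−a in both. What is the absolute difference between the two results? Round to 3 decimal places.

Under Zadeh (min–max):
  NOT R = 1 − 0.15 = 0.85
  NOT R OR Q = max(a, b) on (0.85, 0.18) = 0.85
  NOT R = 1 − 0.15 = 0.85
  R AND NOT R = min(a, b) on (0.15, 0.85) = 0.15
  (NOT R OR Q) AND (R AND NOT R) = min(a, b) on (0.85, 0.15) = 0.15
  → value = 0.1500
Under algebraic product:
  NOT R = 1 − 0.1500 = 0.8500
  NOT R OR Q = a + b − a·b on (0.8500, 0.1800) = 0.8770
  NOT R = 1 − 0.1500 = 0.8500
  R AND NOT R = a·b on (0.1500, 0.8500) = 0.1275
  (NOT R OR Q) AND (R AND NOT R) = a·b on (0.8770, 0.1275) = 0.1118
  → value = 0.1118
|0.1500 − 0.1118| = 0.038

0.038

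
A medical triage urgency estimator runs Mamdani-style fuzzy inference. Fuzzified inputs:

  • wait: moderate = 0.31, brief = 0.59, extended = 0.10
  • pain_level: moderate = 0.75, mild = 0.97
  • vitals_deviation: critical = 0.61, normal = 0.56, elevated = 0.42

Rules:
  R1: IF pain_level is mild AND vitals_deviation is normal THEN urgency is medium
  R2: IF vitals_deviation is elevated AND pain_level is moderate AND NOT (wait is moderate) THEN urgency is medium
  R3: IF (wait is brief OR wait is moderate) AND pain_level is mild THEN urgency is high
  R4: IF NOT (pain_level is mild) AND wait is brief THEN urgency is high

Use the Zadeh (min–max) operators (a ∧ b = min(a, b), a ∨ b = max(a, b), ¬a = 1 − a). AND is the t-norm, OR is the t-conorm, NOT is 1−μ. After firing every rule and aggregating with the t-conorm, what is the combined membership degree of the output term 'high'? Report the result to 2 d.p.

R1: mild=0.97, normal=0.56; AND[min(a, b)] → w = 0.56
R2: elevated=0.42, moderate=0.75, ¬moderate=1−0.31=0.69; AND[min(a, b)] → w = 0.42
R3: (brief=0.59 OR moderate=0.31) = 0.59; AND[min(a, b)] with mild=0.97 → w = 0.59
R4: ¬mild=1−0.97=0.03, brief=0.59; AND[min(a, b)] → w = 0.03
Rules with consequent 'high': {R3, R4} → strengths 0.59, 0.03
Aggregate via t-conorm [max(a, b)]: 0.59

0.59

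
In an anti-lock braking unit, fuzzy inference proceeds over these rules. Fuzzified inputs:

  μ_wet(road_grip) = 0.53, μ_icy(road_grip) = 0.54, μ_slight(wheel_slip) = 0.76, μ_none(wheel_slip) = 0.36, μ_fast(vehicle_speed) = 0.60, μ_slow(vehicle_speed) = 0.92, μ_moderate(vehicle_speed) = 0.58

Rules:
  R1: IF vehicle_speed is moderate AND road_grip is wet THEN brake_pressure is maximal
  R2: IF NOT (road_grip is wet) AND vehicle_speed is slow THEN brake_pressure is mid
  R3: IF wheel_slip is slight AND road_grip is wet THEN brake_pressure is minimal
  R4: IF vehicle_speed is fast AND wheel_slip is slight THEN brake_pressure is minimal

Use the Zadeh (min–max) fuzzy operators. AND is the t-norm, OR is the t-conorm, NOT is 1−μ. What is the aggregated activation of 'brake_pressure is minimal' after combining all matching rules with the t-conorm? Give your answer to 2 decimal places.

R1: moderate=0.58, wet=0.53; AND[min(a, b)] → w = 0.53
R2: ¬wet=1−0.53=0.47, slow=0.92; AND[min(a, b)] → w = 0.47
R3: slight=0.76, wet=0.53; AND[min(a, b)] → w = 0.53
R4: fast=0.60, slight=0.76; AND[min(a, b)] → w = 0.60
Rules with consequent 'minimal': {R3, R4} → strengths 0.53, 0.60
Aggregate via t-conorm [max(a, b)]: 0.60

0.60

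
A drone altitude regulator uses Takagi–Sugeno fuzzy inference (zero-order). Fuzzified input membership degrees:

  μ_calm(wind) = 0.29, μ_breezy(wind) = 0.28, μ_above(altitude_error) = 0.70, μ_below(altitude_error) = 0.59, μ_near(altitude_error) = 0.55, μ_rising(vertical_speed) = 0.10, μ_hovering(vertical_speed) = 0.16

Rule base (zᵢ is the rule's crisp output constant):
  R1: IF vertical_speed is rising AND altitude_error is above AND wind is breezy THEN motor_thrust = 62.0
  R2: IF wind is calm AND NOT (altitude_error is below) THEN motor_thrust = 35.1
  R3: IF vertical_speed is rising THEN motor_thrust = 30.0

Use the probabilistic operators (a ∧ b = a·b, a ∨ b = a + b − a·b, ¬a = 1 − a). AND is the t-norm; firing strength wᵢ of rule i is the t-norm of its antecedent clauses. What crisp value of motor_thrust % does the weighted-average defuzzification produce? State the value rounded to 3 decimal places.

R1 (z=62.0): rising=0.10, above=0.70, breezy=0.28; AND[a·b] → w = 0.0196
R2 (z=35.1): calm=0.29, ¬below=1−0.59=0.41; AND[a·b] → w = 0.1189
R3 (z=30.0): rising=0.10 → w = 0.1000
Weighted average = (0.0196·62.0 + 0.1189·35.1 + 0.1000·30.0) / (0.0196 + 0.1189 + 0.1000)
  = 8.3886 / 0.2385 = 35.172

35.172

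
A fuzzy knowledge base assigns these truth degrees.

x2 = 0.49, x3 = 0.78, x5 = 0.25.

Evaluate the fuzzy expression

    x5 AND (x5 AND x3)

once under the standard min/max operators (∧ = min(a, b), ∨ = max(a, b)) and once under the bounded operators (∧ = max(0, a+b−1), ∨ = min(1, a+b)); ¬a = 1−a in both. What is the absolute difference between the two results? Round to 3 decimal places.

0.250

Under standard min/max:
  x5 AND x3 = min(a, b) on (0.25, 0.78) = 0.25
  x5 AND (x5 AND x3) = min(a, b) on (0.25, 0.25) = 0.25
  → value = 0.2500
Under bounded:
  x5 AND x3 = max(0, a+b−1) on (0.25, 0.78) = 0.03
  x5 AND (x5 AND x3) = max(0, a+b−1) on (0.25, 0.03) = 0.00
  → value = 0.0000
|0.2500 − 0.0000| = 0.250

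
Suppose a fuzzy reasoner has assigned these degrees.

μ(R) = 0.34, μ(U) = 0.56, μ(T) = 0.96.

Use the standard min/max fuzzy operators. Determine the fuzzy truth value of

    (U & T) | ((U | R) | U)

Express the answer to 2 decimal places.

U & T = min(a, b) on (0.56, 0.96) = 0.56
U | R = max(a, b) on (0.56, 0.34) = 0.56
(U | R) | U = max(a, b) on (0.56, 0.56) = 0.56
(U & T) | ((U | R) | U) = max(a, b) on (0.56, 0.56) = 0.56

0.56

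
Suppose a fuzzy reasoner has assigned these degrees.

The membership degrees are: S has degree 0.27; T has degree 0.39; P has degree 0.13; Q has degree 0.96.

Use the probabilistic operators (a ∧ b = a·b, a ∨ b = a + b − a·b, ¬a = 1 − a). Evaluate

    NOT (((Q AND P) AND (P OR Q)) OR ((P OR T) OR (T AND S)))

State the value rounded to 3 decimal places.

Q AND P = a·b on (0.9600, 0.1300) = 0.1248
P OR Q = a + b − a·b on (0.1300, 0.9600) = 0.9652
(Q AND P) AND (P OR Q) = a·b on (0.1248, 0.9652) = 0.1205
P OR T = a + b − a·b on (0.1300, 0.3900) = 0.4693
T AND S = a·b on (0.3900, 0.2700) = 0.1053
(P OR T) OR (T AND S) = a + b − a·b on (0.4693, 0.1053) = 0.5252
((Q AND P) AND (P OR Q)) OR ((P OR T) OR (T AND S)) = a + b − a·b on (0.1205, 0.5252) = 0.5824
NOT (((Q AND P) AND (P OR Q)) OR ((P OR T) OR (T AND S))) = 1 − 0.5824 = 0.4176

0.418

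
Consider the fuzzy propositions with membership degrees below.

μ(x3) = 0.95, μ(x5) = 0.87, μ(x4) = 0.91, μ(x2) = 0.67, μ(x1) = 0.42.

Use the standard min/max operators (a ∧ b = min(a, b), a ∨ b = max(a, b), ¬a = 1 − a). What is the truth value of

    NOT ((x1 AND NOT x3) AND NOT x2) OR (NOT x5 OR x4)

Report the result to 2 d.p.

0.95

NOT x3 = 1 − 0.95 = 0.05
x1 AND NOT x3 = min(a, b) on (0.42, 0.05) = 0.05
NOT x2 = 1 − 0.67 = 0.33
(x1 AND NOT x3) AND NOT x2 = min(a, b) on (0.05, 0.33) = 0.05
NOT ((x1 AND NOT x3) AND NOT x2) = 1 − 0.05 = 0.95
NOT x5 = 1 − 0.87 = 0.13
NOT x5 OR x4 = max(a, b) on (0.13, 0.91) = 0.91
NOT ((x1 AND NOT x3) AND NOT x2) OR (NOT x5 OR x4) = max(a, b) on (0.95, 0.91) = 0.95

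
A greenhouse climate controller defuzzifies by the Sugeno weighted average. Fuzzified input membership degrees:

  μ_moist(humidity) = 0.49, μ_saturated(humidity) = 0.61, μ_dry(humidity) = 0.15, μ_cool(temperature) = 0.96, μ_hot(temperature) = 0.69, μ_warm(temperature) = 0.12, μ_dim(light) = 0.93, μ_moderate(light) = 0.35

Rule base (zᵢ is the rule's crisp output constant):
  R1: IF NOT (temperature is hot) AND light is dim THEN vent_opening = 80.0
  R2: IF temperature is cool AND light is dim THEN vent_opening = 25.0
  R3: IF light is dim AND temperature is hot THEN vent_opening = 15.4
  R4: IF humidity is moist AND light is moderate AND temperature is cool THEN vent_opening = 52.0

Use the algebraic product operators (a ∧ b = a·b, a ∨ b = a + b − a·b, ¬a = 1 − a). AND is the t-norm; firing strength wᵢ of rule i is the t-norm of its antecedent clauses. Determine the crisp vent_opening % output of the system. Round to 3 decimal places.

R1 (z=80.0): ¬hot=1−0.69=0.31, dim=0.93; AND[a·b] → w = 0.2883
R2 (z=25.0): cool=0.96, dim=0.93; AND[a·b] → w = 0.8928
R3 (z=15.4): dim=0.93, hot=0.69; AND[a·b] → w = 0.6417
R4 (z=52.0): moist=0.49, moderate=0.35, cool=0.96; AND[a·b] → w = 0.1646
Weighted average = (0.2883·80.0 + 0.8928·25.0 + 0.6417·15.4 + 0.1646·52.0) / (0.2883 + 0.8928 + 0.6417 + 0.1646)
  = 63.8275 / 1.9874 = 32.115

32.115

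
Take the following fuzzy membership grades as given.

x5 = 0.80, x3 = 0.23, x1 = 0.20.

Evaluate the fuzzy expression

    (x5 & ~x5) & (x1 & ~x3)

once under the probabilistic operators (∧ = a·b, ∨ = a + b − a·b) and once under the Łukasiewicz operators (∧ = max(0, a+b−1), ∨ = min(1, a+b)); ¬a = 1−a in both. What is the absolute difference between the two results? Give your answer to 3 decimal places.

0.025

Under probabilistic:
  ~x5 = 1 − 0.8000 = 0.2000
  x5 & ~x5 = a·b on (0.8000, 0.2000) = 0.1600
  ~x3 = 1 − 0.2300 = 0.7700
  x1 & ~x3 = a·b on (0.2000, 0.7700) = 0.1540
  (x5 & ~x5) & (x1 & ~x3) = a·b on (0.1600, 0.1540) = 0.0246
  → value = 0.0246
Under Łukasiewicz:
  ~x5 = 1 − 0.80 = 0.20
  x5 & ~x5 = max(0, a+b−1) on (0.80, 0.20) = 0.00
  ~x3 = 1 − 0.23 = 0.77
  x1 & ~x3 = max(0, a+b−1) on (0.20, 0.77) = 0.00
  (x5 & ~x5) & (x1 & ~x3) = max(0, a+b−1) on (0.00, 0.00) = 0.00
  → value = 0.0000
|0.0246 − 0.0000| = 0.025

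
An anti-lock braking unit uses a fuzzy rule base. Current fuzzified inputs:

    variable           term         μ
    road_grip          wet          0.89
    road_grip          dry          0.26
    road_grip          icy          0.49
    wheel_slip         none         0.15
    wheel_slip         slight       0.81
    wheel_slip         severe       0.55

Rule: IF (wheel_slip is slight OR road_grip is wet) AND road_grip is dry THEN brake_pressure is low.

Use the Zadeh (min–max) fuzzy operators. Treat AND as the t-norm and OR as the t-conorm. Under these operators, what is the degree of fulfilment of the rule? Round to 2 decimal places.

0.26

firing strength: (slight=0.81 OR wet=0.89) = 0.89; AND[min(a, b)] with dry=0.26 → w = 0.26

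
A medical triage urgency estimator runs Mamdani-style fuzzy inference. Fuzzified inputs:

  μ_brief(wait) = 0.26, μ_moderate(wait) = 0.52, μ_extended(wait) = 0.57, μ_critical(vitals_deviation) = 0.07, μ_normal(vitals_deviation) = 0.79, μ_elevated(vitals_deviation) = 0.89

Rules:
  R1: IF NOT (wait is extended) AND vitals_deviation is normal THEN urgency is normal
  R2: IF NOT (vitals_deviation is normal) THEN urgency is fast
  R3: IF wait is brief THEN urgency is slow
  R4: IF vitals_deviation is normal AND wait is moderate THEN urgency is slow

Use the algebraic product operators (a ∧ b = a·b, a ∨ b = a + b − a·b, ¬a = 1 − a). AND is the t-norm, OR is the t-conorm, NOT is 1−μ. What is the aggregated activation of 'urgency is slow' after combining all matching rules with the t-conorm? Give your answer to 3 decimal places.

R1: ¬extended=1−0.57=0.43, normal=0.79; AND[a·b] → w = 0.3397
R2: ¬normal=1−0.79=0.21 → w = 0.2100
R3: brief=0.26 → w = 0.2600
R4: normal=0.79, moderate=0.52; AND[a·b] → w = 0.4108
Rules with consequent 'slow': {R3, R4} → strengths 0.2600, 0.4108
Aggregate via t-conorm [a + b − a·b]: 0.5640

0.564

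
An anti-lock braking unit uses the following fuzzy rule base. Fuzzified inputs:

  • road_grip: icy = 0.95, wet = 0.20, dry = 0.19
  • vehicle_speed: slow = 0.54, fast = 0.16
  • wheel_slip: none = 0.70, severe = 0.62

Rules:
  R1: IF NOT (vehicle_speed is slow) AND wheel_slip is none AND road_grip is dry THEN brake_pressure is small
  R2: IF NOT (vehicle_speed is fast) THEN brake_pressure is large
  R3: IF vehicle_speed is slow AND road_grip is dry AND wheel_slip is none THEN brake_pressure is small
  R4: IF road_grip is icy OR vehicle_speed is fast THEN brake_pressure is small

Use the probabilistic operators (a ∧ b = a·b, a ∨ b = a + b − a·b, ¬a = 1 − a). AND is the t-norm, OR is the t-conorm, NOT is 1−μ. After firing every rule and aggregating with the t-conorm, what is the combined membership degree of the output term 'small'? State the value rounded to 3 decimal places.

0.963

R1: ¬slow=1−0.54=0.46, none=0.70, dry=0.19; AND[a·b] → w = 0.0612
R2: ¬fast=1−0.16=0.84 → w = 0.8400
R3: slow=0.54, dry=0.19, none=0.70; AND[a·b] → w = 0.0718
R4: icy=0.95, fast=0.16; OR[a + b − a·b] → w = 0.9580
Rules with consequent 'small': {R1, R3, R4} → strengths 0.0612, 0.0718, 0.9580
Aggregate via t-conorm [a + b − a·b]: 0.9634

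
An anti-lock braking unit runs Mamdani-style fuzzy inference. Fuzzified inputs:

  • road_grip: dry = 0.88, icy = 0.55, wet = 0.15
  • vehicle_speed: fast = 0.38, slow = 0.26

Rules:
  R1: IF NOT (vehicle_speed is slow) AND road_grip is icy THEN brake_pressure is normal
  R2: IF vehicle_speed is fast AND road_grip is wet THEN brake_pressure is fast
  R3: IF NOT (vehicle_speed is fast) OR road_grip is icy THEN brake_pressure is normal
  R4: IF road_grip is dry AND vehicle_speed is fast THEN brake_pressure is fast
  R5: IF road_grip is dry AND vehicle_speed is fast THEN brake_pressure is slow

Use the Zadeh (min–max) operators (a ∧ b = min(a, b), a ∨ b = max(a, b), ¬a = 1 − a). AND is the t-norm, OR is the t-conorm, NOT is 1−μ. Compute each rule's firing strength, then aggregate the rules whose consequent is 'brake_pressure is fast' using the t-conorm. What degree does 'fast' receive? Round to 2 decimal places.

R1: ¬slow=1−0.26=0.74, icy=0.55; AND[min(a, b)] → w = 0.55
R2: fast=0.38, wet=0.15; AND[min(a, b)] → w = 0.15
R3: ¬fast=1−0.38=0.62, icy=0.55; OR[max(a, b)] → w = 0.62
R4: dry=0.88, fast=0.38; AND[min(a, b)] → w = 0.38
R5: dry=0.88, fast=0.38; AND[min(a, b)] → w = 0.38
Rules with consequent 'fast': {R2, R4} → strengths 0.15, 0.38
Aggregate via t-conorm [max(a, b)]: 0.38

0.38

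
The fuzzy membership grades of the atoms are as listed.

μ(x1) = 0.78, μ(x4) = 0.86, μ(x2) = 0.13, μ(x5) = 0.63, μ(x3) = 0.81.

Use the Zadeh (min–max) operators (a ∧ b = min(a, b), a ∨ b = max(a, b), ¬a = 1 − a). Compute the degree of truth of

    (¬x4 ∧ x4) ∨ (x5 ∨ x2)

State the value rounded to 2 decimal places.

¬x4 = 1 − 0.86 = 0.14
¬x4 ∧ x4 = min(a, b) on (0.14, 0.86) = 0.14
x5 ∨ x2 = max(a, b) on (0.63, 0.13) = 0.63
(¬x4 ∧ x4) ∨ (x5 ∨ x2) = max(a, b) on (0.14, 0.63) = 0.63

0.63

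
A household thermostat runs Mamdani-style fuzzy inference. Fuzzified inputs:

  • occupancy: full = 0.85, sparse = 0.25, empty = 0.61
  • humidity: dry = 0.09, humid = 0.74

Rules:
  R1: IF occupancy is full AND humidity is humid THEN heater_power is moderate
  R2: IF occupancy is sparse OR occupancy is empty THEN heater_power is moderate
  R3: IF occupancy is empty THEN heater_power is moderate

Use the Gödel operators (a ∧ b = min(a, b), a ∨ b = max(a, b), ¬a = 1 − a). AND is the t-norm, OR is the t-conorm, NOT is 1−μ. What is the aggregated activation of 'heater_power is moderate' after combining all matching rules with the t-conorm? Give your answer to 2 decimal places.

R1: full=0.85, humid=0.74; AND[min(a, b)] → w = 0.74
R2: sparse=0.25, empty=0.61; OR[max(a, b)] → w = 0.61
R3: empty=0.61 → w = 0.61
Rules with consequent 'moderate': {R1, R2, R3} → strengths 0.74, 0.61, 0.61
Aggregate via t-conorm [max(a, b)]: 0.74

0.74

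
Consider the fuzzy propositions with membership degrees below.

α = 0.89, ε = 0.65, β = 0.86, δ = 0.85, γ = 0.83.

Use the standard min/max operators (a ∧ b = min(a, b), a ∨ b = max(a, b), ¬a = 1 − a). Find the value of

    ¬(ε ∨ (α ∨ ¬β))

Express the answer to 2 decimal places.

0.11

¬β = 1 − 0.86 = 0.14
α ∨ ¬β = max(a, b) on (0.89, 0.14) = 0.89
ε ∨ (α ∨ ¬β) = max(a, b) on (0.65, 0.89) = 0.89
¬(ε ∨ (α ∨ ¬β)) = 1 − 0.89 = 0.11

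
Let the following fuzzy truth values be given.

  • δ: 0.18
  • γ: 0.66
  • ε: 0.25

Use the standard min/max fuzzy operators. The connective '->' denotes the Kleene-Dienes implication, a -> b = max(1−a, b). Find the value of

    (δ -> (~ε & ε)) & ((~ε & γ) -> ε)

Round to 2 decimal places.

0.34

~ε = 1 − 0.25 = 0.75
~ε & ε = min(a, b) on (0.75, 0.25) = 0.25
δ -> (~ε & ε)  [Kleene-Dienes: max(1−a, b)] with a=0.18, b=0.25 → 0.82
~ε = 1 − 0.25 = 0.75
~ε & γ = min(a, b) on (0.75, 0.66) = 0.66
(~ε & γ) -> ε  [Kleene-Dienes: max(1−a, b)] with a=0.66, b=0.25 → 0.34
(δ -> (~ε & ε)) & ((~ε & γ) -> ε) = min(a, b) on (0.82, 0.34) = 0.34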